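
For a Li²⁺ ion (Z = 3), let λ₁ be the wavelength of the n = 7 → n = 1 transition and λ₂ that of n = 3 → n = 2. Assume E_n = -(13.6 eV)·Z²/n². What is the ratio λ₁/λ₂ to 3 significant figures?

0.142

λ ∝ 1/ΔE ∝ 1/(1/n_f² − 1/n_i²), and the Z² and hc factors cancel in the ratio.
λ₁/λ₂ = (1/2² − 1/3²)/(1/1² − 1/7²) = 0.1389/0.9796 = 0.142.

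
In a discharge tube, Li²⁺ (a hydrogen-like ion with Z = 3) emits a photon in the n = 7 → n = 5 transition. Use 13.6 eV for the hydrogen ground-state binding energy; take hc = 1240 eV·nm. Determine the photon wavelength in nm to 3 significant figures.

For Z = 3 the level energies scale as Z², so the effective Rydberg energy is 13.6 × 9 = 122.4 eV.
ΔE = 122.4 × (1/5² − 1/7²) = 122.4 × 0.01959 = 2.398 eV.
λ = hc/ΔE = 1240 / 2.398 = 517 nm.

517 nm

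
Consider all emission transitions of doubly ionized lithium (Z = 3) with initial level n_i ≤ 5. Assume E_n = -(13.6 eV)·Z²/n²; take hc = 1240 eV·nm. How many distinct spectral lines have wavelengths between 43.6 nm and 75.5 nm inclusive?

Enumerate all n_i → n_f pairs with 1 ≤ n_f < n_i ≤ 5 and compute λ = 1240 / [13.6·9·(1/n_f² − 1/n_i²)].
Lines falling in [43.6, 75.5] nm: 5→2 (48.24 nm), 4→2 (54.03 nm), 3→2 (72.94 nm).

3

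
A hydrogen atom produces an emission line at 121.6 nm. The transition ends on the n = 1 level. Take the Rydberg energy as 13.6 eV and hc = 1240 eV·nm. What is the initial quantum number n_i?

The photon energy is ΔE = hc/λ = 1240 / 121.6 = 10.20 eV.
With Z = 1, ΔE = 13.60 × (1/n_f² − 1/n_i²), so 1/n_f² − 1/n_i² = 0.7498.
With n_f = 1: 1/n_i² = 1/1 − 0.7498 = 0.2502, so n_i ≈ 2.00.

n_i = 2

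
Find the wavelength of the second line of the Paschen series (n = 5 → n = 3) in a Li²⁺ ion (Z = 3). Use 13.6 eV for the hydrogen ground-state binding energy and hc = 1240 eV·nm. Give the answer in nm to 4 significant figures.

142.5 nm

The Paschen series terminates on n_f = 3; the second line has n_i = 3+2 = 5.
ΔE = 122.4 × (1/3² − 1/5²) = 8.704 eV.
λ = 1240 / 8.704 = 142.5 nm.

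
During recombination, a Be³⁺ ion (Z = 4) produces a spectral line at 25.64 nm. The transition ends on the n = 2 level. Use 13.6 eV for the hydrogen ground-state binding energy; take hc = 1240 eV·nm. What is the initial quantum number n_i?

n_i = 6

The photon energy is ΔE = hc/λ = 1240 / 25.64 = 48.36 eV.
With Z = 4, ΔE = 217.6 × (1/n_f² − 1/n_i²), so 1/n_f² − 1/n_i² = 0.2223.
With n_f = 2: 1/n_i² = 1/4 − 0.2223 = 0.02775, so n_i ≈ 6.00.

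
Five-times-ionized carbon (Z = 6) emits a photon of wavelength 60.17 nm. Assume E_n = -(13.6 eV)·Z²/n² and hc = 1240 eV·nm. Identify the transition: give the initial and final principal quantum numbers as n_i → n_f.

The photon energy is ΔE = hc/λ = 1240 / 60.17 = 20.61 eV.
With Z = 6, ΔE = 489.6 × (1/n_f² − 1/n_i²), so 1/n_f² − 1/n_i² = 0.04209.
Trying n_f = 4 gives 1/n_i² = 0.02041, i.e. n_i ≈ 7; this pair matches.

n_i = 7, n_f = 4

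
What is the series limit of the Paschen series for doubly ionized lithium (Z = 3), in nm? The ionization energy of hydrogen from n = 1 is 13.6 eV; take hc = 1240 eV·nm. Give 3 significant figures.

The Paschen series has lower level n_f = 3; the series limit corresponds to n_i → ∞.
ΔE_max = 13.6 × 9 / 3² = 13.60 eV.
λ_min = 1240 / 13.60 = 91.2 nm.

91.2 nm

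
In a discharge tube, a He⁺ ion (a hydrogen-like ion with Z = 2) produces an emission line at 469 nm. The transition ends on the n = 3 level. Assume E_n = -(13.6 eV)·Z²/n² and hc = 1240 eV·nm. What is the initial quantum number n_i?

The photon energy is ΔE = hc/λ = 1240 / 469 = 2.644 eV.
With Z = 2, ΔE = 54.40 × (1/n_f² − 1/n_i²), so 1/n_f² − 1/n_i² = 0.04860.
With n_f = 3: 1/n_i² = 1/9 − 0.04860 = 0.06251, so n_i ≈ 4.00.

n_i = 4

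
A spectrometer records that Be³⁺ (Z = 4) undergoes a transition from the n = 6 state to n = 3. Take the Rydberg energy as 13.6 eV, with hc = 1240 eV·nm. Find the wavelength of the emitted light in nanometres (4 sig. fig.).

For Z = 4 the level energies scale as Z², so the effective Rydberg energy is 13.6 × 16 = 217.6 eV.
ΔE = 217.6 × (1/3² − 1/6²) = 217.6 × 0.08333 = 18.13 eV.
λ = hc/ΔE = 1240 / 18.13 = 68.38 nm.

68.38 nm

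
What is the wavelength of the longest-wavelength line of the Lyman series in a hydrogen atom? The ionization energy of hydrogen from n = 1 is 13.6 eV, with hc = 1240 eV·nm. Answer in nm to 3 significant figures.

122 nm

The Lyman series terminates on n_f = 1; the first line has n_i = 1+1 = 2.
ΔE = 13.60 × (1/1² − 1/2²) = 10.20 eV.
λ = 1240 / 10.20 = 122 nm.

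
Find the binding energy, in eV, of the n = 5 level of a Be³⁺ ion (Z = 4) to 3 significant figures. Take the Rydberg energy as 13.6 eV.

8.70 eV

E_n = −13.6 Z²/n² = −217.6/n² eV for Z = 4.
E_5 = −217.6/25 = −8.70 eV, so ionization (to E = 0) requires 8.70 eV.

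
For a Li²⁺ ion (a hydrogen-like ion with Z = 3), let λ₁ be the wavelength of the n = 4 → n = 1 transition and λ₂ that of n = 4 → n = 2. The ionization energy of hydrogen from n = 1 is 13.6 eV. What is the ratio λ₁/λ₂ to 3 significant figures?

λ ∝ 1/ΔE ∝ 1/(1/n_f² − 1/n_i²), and the Z² and hc factors cancel in the ratio.
λ₁/λ₂ = (1/2² − 1/4²)/(1/1² − 1/4²) = 0.1875/0.9375 = 0.200.

0.200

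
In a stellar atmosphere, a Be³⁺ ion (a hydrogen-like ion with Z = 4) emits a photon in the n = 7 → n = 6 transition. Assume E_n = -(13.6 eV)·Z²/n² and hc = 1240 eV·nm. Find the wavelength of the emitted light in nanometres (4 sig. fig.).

For Z = 4 the level energies scale as Z², so the effective Rydberg energy is 13.6 × 16 = 217.6 eV.
ΔE = 217.6 × (1/6² − 1/7²) = 217.6 × 0.007370 = 1.604 eV.
λ = hc/ΔE = 1240 / 1.604 = 773.2 nm.

773.2 nm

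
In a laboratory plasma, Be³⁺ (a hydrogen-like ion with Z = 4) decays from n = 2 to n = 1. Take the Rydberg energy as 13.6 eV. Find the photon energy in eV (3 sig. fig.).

The Bohr energies scale as Z², so for Z = 4: E_n = −217.6/n² eV.
E_2 = −217.6/4 = −54.40 eV and E_1 = −217.6/1 = −217.6 eV.
The photon energy is |E_2 − E_1| = 163 eV.

163 eV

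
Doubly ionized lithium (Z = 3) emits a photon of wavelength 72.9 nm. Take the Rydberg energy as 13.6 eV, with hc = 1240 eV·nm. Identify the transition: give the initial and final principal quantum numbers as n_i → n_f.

The photon energy is ΔE = hc/λ = 1240 / 72.9 = 17.01 eV.
With Z = 3, ΔE = 122.4 × (1/n_f² − 1/n_i²), so 1/n_f² − 1/n_i² = 0.1390.
Trying n_f = 2 gives 1/n_i² = 0.1110, i.e. n_i ≈ 3; this pair matches.

n_i = 3, n_f = 2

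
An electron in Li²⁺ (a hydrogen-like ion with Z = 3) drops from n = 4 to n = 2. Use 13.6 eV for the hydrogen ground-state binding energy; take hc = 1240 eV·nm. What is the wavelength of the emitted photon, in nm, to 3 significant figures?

54.0 nm

For Z = 3 the level energies scale as Z², so the effective Rydberg energy is 13.6 × 9 = 122.4 eV.
ΔE = 122.4 × (1/2² − 1/4²) = 122.4 × 0.1875 = 22.95 eV.
λ = hc/ΔE = 1240 / 22.95 = 54.0 nm.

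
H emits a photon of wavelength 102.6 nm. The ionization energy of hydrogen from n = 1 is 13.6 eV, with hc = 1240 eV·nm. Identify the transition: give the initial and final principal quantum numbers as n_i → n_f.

The photon energy is ΔE = hc/λ = 1240 / 102.6 = 12.09 eV.
With Z = 1, ΔE = 13.60 × (1/n_f² − 1/n_i²), so 1/n_f² − 1/n_i² = 0.8887.
Trying n_f = 1 gives 1/n_i² = 0.1113, i.e. n_i ≈ 3; this pair matches.

n_i = 3, n_f = 1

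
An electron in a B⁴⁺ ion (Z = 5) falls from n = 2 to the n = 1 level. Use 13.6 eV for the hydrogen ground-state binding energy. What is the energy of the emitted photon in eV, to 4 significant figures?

255.0 eV

The Bohr energies scale as Z², so for Z = 5: E_n = −340.0/n² eV.
E_2 = −340.0/4 = −85.00 eV and E_1 = −340.0/1 = −340.0 eV.
The photon energy is |E_2 − E_1| = 255.0 eV.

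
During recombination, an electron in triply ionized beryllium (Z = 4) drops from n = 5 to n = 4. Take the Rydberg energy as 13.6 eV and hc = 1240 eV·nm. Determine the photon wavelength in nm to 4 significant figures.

253.3 nm

For Z = 4 the level energies scale as Z², so the effective Rydberg energy is 13.6 × 16 = 217.6 eV.
ΔE = 217.6 × (1/4² − 1/5²) = 217.6 × 0.02250 = 4.896 eV.
λ = hc/ΔE = 1240 / 4.896 = 253.3 nm.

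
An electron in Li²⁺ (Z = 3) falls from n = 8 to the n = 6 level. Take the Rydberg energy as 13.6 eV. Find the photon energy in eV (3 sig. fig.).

The Bohr energies scale as Z², so for Z = 3: E_n = −122.4/n² eV.
E_8 = −122.4/64 = −1.913 eV and E_6 = −122.4/36 = −3.400 eV.
The photon energy is |E_8 − E_6| = 1.49 eV.

1.49 eV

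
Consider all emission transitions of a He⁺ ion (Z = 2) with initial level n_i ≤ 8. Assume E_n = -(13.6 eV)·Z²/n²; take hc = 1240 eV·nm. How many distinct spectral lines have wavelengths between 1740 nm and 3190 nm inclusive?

3

Enumerate all n_i → n_f pairs with 1 ≤ n_f < n_i ≤ 8 and compute λ = 1240 / [13.6·4·(1/n_f² − 1/n_i²)].
Lines falling in [1740, 3190] nm: 6→5 (1865 nm), 8→6 (1876 nm), 7→6 (3093 nm).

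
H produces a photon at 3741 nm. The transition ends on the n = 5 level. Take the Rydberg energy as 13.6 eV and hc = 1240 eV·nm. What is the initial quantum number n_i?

The photon energy is ΔE = hc/λ = 1240 / 3741 = 0.3315 eV.
With Z = 1, ΔE = 13.60 × (1/n_f² − 1/n_i²), so 1/n_f² − 1/n_i² = 0.02437.
With n_f = 5: 1/n_i² = 1/25 − 0.02437 = 0.01563, so n_i ≈ 8.00.

n_i = 8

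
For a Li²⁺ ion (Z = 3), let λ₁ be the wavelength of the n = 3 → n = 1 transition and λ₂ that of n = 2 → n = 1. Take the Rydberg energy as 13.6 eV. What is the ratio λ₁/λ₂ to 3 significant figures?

λ ∝ 1/ΔE ∝ 1/(1/n_f² − 1/n_i²), and the Z² and hc factors cancel in the ratio.
λ₁/λ₂ = (1/1² − 1/2²)/(1/1² − 1/3²) = 0.7500/0.8889 = 0.844.

0.844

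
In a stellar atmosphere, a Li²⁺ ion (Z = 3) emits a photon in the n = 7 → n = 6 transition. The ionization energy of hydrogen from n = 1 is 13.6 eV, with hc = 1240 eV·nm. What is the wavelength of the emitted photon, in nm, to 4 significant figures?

For Z = 3 the level energies scale as Z², so the effective Rydberg energy is 13.6 × 9 = 122.4 eV.
ΔE = 122.4 × (1/6² − 1/7²) = 122.4 × 0.007370 = 0.9020 eV.
λ = hc/ΔE = 1240 / 0.9020 = 1375 nm.

1375 nm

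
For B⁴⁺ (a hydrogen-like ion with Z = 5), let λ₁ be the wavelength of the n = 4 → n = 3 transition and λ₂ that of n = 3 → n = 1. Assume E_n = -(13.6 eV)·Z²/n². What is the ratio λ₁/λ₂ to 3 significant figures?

λ ∝ 1/ΔE ∝ 1/(1/n_f² − 1/n_i²), and the Z² and hc factors cancel in the ratio.
λ₁/λ₂ = (1/1² − 1/3²)/(1/3² − 1/4²) = 0.8889/0.04861 = 18.3.

18.3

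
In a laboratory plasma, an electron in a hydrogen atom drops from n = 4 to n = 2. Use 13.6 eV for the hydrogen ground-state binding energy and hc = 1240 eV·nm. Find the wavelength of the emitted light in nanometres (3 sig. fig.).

486 nm

ΔE = 13.60 × (1/2² − 1/4²) = 13.60 × 0.1875 = 2.550 eV.
λ = hc/ΔE = 1240 / 2.550 = 486 nm.
This line belongs to the Balmer series.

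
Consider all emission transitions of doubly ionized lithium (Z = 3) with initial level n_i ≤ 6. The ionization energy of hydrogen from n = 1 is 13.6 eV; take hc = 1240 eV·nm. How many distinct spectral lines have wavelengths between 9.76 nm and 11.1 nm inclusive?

Enumerate all n_i → n_f pairs with 1 ≤ n_f < n_i ≤ 6 and compute λ = 1240 / [13.6·9·(1/n_f² − 1/n_i²)].
Lines falling in [9.76, 11.1] nm: 6→1 (10.42 nm), 5→1 (10.55 nm), 4→1 (10.81 nm).

3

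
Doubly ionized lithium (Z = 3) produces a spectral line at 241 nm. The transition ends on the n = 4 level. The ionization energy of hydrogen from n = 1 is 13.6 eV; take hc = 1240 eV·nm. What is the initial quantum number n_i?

The photon energy is ΔE = hc/λ = 1240 / 241 = 5.145 eV.
With Z = 3, ΔE = 122.4 × (1/n_f² − 1/n_i²), so 1/n_f² − 1/n_i² = 0.04204.
With n_f = 4: 1/n_i² = 1/16 − 0.04204 = 0.02046, so n_i ≈ 6.99.

n_i = 7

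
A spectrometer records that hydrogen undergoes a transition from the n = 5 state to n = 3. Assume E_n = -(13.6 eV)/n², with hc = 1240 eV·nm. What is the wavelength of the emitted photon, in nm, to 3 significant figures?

1280 nm

ΔE = 13.60 × (1/3² − 1/5²) = 13.60 × 0.07111 = 0.9671 eV.
λ = hc/ΔE = 1240 / 0.9671 = 1280 nm.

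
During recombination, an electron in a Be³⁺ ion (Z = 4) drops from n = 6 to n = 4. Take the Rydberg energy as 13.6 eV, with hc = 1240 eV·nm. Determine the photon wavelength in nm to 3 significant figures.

164 nm

For Z = 4 the level energies scale as Z², so the effective Rydberg energy is 13.6 × 16 = 217.6 eV.
ΔE = 217.6 × (1/4² − 1/6²) = 217.6 × 0.03472 = 7.556 eV.
λ = hc/ΔE = 1240 / 7.556 = 164 nm.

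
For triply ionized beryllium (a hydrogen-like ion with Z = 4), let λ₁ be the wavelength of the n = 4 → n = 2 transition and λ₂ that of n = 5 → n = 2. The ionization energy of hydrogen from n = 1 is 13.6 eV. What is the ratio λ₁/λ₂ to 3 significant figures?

1.12

λ ∝ 1/ΔE ∝ 1/(1/n_f² − 1/n_i²), and the Z² and hc factors cancel in the ratio.
λ₁/λ₂ = (1/2² − 1/5²)/(1/2² − 1/4²) = 0.2100/0.1875 = 1.12.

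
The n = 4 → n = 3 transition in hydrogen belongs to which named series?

The series is set by the lower level: n_f = 3 is the Paschen series.

Paschen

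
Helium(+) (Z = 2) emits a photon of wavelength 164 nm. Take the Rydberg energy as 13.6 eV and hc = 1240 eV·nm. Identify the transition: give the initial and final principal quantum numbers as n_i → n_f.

The photon energy is ΔE = hc/λ = 1240 / 164 = 7.561 eV.
With Z = 2, ΔE = 54.40 × (1/n_f² − 1/n_i²), so 1/n_f² − 1/n_i² = 0.1390.
Trying n_f = 2 gives 1/n_i² = 0.1110, i.e. n_i ≈ 3; this pair matches.

n_i = 3, n_f = 2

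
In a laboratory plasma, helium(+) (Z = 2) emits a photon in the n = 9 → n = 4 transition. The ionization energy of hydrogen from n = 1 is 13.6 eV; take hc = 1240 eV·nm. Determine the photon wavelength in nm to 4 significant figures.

454.5 nm

For Z = 2 the level energies scale as Z², so the effective Rydberg energy is 13.6 × 4 = 54.40 eV.
ΔE = 54.40 × (1/4² − 1/9²) = 54.40 × 0.05015 = 2.728 eV.
λ = hc/ΔE = 1240 / 2.728 = 454.5 nm.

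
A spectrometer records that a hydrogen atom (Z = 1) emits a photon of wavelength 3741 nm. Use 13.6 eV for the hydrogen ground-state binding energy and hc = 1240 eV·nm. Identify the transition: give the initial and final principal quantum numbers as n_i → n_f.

n_i = 8, n_f = 5

The photon energy is ΔE = hc/λ = 1240 / 3741 = 0.3315 eV.
With Z = 1, ΔE = 13.60 × (1/n_f² − 1/n_i²), so 1/n_f² − 1/n_i² = 0.02437.
Trying n_f = 5 gives 1/n_i² = 0.01563, i.e. n_i ≈ 8; this pair matches.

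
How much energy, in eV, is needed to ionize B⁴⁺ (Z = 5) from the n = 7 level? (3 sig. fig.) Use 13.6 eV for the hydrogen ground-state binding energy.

E_n = −13.6 Z²/n² = −340.0/n² eV for Z = 5.
E_7 = −340.0/49 = −6.94 eV, so ionization (to E = 0) requires 6.94 eV.

6.94 eV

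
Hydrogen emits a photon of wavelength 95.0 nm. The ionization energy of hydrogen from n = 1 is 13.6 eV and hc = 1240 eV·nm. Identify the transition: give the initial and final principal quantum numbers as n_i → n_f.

n_i = 5, n_f = 1

The photon energy is ΔE = hc/λ = 1240 / 95.0 = 13.05 eV.
With Z = 1, ΔE = 13.60 × (1/n_f² − 1/n_i²), so 1/n_f² − 1/n_i² = 0.9598.
Trying n_f = 1 gives 1/n_i² = 0.04025, i.e. n_i ≈ 5; this pair matches.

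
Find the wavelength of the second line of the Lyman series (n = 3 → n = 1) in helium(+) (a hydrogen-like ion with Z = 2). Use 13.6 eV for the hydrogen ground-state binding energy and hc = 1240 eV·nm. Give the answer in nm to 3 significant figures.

25.6 nm

The Lyman series terminates on n_f = 1; the second line has n_i = 1+2 = 3.
ΔE = 54.40 × (1/1² − 1/3²) = 48.36 eV.
λ = 1240 / 48.36 = 25.6 nm.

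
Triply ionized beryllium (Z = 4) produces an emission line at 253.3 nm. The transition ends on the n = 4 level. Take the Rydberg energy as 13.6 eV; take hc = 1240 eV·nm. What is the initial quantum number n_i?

n_i = 5

The photon energy is ΔE = hc/λ = 1240 / 253.3 = 4.895 eV.
With Z = 4, ΔE = 217.6 × (1/n_f² − 1/n_i²), so 1/n_f² − 1/n_i² = 0.02250.
With n_f = 4: 1/n_i² = 1/16 − 0.02250 = 0.04000, so n_i ≈ 5.00.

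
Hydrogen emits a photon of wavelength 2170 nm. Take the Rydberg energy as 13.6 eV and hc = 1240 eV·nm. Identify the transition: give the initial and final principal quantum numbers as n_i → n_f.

n_i = 7, n_f = 4

The photon energy is ΔE = hc/λ = 1240 / 2170 = 0.5714 eV.
With Z = 1, ΔE = 13.60 × (1/n_f² − 1/n_i²), so 1/n_f² − 1/n_i² = 0.04202.
Trying n_f = 4 gives 1/n_i² = 0.02048, i.e. n_i ≈ 7; this pair matches.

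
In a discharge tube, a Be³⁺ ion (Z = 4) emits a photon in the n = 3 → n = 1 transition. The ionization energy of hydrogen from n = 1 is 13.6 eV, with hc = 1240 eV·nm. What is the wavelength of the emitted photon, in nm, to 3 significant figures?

6.41 nm

For Z = 4 the level energies scale as Z², so the effective Rydberg energy is 13.6 × 16 = 217.6 eV.
ΔE = 217.6 × (1/1² − 1/3²) = 217.6 × 0.8889 = 193.4 eV.
λ = hc/ΔE = 1240 / 193.4 = 6.41 nm.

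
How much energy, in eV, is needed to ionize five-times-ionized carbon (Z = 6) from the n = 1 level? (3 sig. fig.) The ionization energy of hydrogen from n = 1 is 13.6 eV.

490 eV

E_n = −13.6 Z²/n² = −489.6/n² eV for Z = 6.
E_1 = −489.6/1 = −490 eV, so ionization (to E = 0) requires 490 eV.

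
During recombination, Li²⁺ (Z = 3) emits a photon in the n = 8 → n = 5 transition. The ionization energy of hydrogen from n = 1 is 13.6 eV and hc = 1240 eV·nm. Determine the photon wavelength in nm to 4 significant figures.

415.6 nm

For Z = 3 the level energies scale as Z², so the effective Rydberg energy is 13.6 × 9 = 122.4 eV.
ΔE = 122.4 × (1/5² − 1/8²) = 122.4 × 0.02438 = 2.984 eV.
λ = hc/ΔE = 1240 / 2.984 = 415.6 nm.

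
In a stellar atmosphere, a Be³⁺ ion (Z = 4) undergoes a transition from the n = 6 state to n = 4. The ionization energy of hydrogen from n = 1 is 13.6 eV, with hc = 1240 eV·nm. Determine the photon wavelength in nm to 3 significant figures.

For Z = 4 the level energies scale as Z², so the effective Rydberg energy is 13.6 × 16 = 217.6 eV.
ΔE = 217.6 × (1/4² − 1/6²) = 217.6 × 0.03472 = 7.556 eV.
λ = hc/ΔE = 1240 / 7.556 = 164 nm.

164 nm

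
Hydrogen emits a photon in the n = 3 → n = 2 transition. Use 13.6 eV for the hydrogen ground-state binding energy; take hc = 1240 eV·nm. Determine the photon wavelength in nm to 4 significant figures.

ΔE = 13.60 × (1/2² − 1/3²) = 13.60 × 0.1389 = 1.889 eV.
λ = hc/ΔE = 1240 / 1.889 = 656.5 nm.

656.5 nm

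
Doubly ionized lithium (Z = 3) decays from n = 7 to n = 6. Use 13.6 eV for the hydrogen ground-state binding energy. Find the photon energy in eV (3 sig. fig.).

The Bohr energies scale as Z², so for Z = 3: E_n = −122.4/n² eV.
E_7 = −122.4/49 = −2.498 eV and E_6 = −122.4/36 = −3.400 eV.
The photon energy is |E_7 − E_6| = 0.902 eV.

0.902 eV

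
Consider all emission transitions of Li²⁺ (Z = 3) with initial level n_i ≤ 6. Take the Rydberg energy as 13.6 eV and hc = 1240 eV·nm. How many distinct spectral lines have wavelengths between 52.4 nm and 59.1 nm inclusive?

1

Enumerate all n_i → n_f pairs with 1 ≤ n_f < n_i ≤ 6 and compute λ = 1240 / [13.6·9·(1/n_f² − 1/n_i²)].
Lines falling in [52.4, 59.1] nm: 4→2 (54.03 nm).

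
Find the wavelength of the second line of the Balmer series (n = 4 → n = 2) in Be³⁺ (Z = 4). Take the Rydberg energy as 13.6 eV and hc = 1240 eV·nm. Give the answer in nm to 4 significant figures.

30.39 nm

The Balmer series terminates on n_f = 2; the second line has n_i = 2+2 = 4.
ΔE = 217.6 × (1/2² − 1/4²) = 40.80 eV.
λ = 1240 / 40.80 = 30.39 nm.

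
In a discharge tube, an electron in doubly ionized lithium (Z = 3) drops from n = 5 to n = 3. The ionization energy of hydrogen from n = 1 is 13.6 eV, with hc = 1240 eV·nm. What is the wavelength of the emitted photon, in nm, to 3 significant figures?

142 nm

For Z = 3 the level energies scale as Z², so the effective Rydberg energy is 13.6 × 9 = 122.4 eV.
ΔE = 122.4 × (1/3² − 1/5²) = 122.4 × 0.07111 = 8.704 eV.
λ = hc/ΔE = 1240 / 8.704 = 142 nm.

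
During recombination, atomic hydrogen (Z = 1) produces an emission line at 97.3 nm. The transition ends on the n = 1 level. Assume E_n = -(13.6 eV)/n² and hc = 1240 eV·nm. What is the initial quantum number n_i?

n_i = 4

The photon energy is ΔE = hc/λ = 1240 / 97.3 = 12.74 eV.
With Z = 1, ΔE = 13.60 × (1/n_f² − 1/n_i²), so 1/n_f² − 1/n_i² = 0.9371.
With n_f = 1: 1/n_i² = 1/1 − 0.9371 = 0.06293, so n_i ≈ 3.99.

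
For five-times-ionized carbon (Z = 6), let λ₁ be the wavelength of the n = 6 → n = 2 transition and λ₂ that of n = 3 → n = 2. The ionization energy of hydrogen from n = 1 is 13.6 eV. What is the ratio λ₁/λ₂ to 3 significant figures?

0.625

λ ∝ 1/ΔE ∝ 1/(1/n_f² − 1/n_i²), and the Z² and hc factors cancel in the ratio.
λ₁/λ₂ = (1/2² − 1/3²)/(1/2² − 1/6²) = 0.1389/0.2222 = 0.625.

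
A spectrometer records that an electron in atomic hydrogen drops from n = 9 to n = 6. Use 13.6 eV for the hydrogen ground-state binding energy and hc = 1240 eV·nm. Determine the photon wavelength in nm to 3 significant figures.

5910 nm

ΔE = 13.60 × (1/6² − 1/9²) = 13.60 × 0.01543 = 0.2099 eV.
λ = hc/ΔE = 1240 / 0.2099 = 5910 nm.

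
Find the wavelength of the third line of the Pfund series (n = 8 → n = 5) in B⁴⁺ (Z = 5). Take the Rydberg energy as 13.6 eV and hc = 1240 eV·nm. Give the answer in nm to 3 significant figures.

150 nm

The Pfund series terminates on n_f = 5; the third line has n_i = 5+3 = 8.
ΔE = 340.0 × (1/5² − 1/8²) = 8.288 eV.
λ = 1240 / 8.288 = 150 nm.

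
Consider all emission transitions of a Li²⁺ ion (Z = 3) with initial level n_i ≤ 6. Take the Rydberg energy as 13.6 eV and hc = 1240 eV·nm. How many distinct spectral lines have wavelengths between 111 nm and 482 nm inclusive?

5

Enumerate all n_i → n_f pairs with 1 ≤ n_f < n_i ≤ 6 and compute λ = 1240 / [13.6·9·(1/n_f² − 1/n_i²)].
Lines falling in [111, 482] nm: 6→3 (121.6 nm), 5→3 (142.5 nm), 4→3 (208.4 nm), 6→4 (291.8 nm), 5→4 (450.3 nm).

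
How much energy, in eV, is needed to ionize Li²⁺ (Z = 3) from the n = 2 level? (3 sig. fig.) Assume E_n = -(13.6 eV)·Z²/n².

E_n = −13.6 Z²/n² = −122.4/n² eV for Z = 3.
E_2 = −122.4/4 = −30.6 eV, so ionization (to E = 0) requires 30.6 eV.

30.6 eV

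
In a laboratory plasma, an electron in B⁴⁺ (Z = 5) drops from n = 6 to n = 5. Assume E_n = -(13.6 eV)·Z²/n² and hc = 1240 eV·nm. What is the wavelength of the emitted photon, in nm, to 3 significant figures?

For Z = 5 the level energies scale as Z², so the effective Rydberg energy is 13.6 × 25 = 340.0 eV.
ΔE = 340.0 × (1/5² − 1/6²) = 340.0 × 0.01222 = 4.156 eV.
λ = hc/ΔE = 1240 / 4.156 = 298 nm.

298 nm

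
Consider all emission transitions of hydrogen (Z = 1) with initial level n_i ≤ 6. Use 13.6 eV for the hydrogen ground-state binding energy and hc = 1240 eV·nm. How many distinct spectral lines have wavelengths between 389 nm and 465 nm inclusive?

Enumerate all n_i → n_f pairs with 1 ≤ n_f < n_i ≤ 6 and compute λ = 1240 / [13.6·1·(1/n_f² − 1/n_i²)].
Lines falling in [389, 465] nm: 6→2 (410.3 nm), 5→2 (434.2 nm).

2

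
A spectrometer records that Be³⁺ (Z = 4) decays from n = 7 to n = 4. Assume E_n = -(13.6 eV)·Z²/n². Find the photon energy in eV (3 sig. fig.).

9.16 eV

The Bohr energies scale as Z², so for Z = 4: E_n = −217.6/n² eV.
E_7 = −217.6/49 = −4.441 eV and E_4 = −217.6/16 = −13.60 eV.
The photon energy is |E_7 − E_4| = 9.16 eV.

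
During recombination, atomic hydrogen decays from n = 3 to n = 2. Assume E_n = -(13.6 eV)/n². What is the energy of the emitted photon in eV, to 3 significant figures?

1.89 eV

E_3 = −13.60/9 = −1.511 eV and E_2 = −13.60/4 = −3.400 eV.
The photon energy is |E_3 − E_2| = 1.89 eV.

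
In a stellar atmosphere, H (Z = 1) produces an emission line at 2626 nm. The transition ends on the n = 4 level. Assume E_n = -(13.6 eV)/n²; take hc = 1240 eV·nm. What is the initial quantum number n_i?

n_i = 6

The photon energy is ΔE = hc/λ = 1240 / 2626 = 0.4722 eV.
With Z = 1, ΔE = 13.60 × (1/n_f² − 1/n_i²), so 1/n_f² − 1/n_i² = 0.03472.
With n_f = 4: 1/n_i² = 1/16 − 0.03472 = 0.02778, so n_i ≈ 6.00.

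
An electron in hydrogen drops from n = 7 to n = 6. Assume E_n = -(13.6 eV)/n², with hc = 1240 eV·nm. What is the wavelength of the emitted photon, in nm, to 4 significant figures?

ΔE = 13.60 × (1/6² − 1/7²) = 13.60 × 0.007370 = 0.1002 eV.
λ = hc/ΔE = 1240 / 0.1002 = 12370 nm.

12370 nm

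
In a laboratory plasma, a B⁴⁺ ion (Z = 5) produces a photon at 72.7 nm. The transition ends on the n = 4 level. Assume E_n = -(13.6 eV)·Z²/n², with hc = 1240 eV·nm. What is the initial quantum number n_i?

n_i = 9

The photon energy is ΔE = hc/λ = 1240 / 72.7 = 17.06 eV.
With Z = 5, ΔE = 340.0 × (1/n_f² − 1/n_i²), so 1/n_f² − 1/n_i² = 0.05017.
With n_f = 4: 1/n_i² = 1/16 − 0.05017 = 0.01233, so n_i ≈ 9.00.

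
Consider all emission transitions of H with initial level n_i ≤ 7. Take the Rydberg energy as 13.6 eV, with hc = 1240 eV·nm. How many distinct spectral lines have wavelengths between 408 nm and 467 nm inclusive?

2

Enumerate all n_i → n_f pairs with 1 ≤ n_f < n_i ≤ 7 and compute λ = 1240 / [13.6·1·(1/n_f² − 1/n_i²)].
Lines falling in [408, 467] nm: 6→2 (410.3 nm), 5→2 (434.2 nm).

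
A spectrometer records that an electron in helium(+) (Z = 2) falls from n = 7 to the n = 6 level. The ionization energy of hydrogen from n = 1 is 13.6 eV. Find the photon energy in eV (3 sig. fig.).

The Bohr energies scale as Z², so for Z = 2: E_n = −54.40/n² eV.
E_7 = −54.40/49 = −1.110 eV and E_6 = −54.40/36 = −1.511 eV.
The photon energy is |E_7 − E_6| = 0.401 eV.

0.401 eV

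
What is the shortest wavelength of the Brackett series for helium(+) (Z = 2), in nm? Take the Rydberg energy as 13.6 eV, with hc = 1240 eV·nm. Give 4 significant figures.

The Brackett series has lower level n_f = 4; the series limit corresponds to n_i → ∞.
ΔE_max = 13.6 × 4 / 4² = 3.400 eV.
λ_min = 1240 / 3.400 = 364.7 nm.

364.7 nm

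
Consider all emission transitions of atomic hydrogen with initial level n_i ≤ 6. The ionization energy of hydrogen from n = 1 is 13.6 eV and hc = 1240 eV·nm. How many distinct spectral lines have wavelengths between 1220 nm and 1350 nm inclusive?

1

Enumerate all n_i → n_f pairs with 1 ≤ n_f < n_i ≤ 6 and compute λ = 1240 / [13.6·1·(1/n_f² − 1/n_i²)].
Lines falling in [1220, 1350] nm: 5→3 (1282 nm).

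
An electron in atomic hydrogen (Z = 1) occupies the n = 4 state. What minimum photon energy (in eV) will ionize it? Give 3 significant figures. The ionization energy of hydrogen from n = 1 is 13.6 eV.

0.850 eV

E_4 = −13.60/16 = −0.850 eV, so ionization (to E = 0) requires 0.850 eV.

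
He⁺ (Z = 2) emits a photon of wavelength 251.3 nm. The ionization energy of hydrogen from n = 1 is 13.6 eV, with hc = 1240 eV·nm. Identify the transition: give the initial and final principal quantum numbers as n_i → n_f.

The photon energy is ΔE = hc/λ = 1240 / 251.3 = 4.934 eV.
With Z = 2, ΔE = 54.40 × (1/n_f² − 1/n_i²), so 1/n_f² − 1/n_i² = 0.09070.
Trying n_f = 3 gives 1/n_i² = 0.02041, i.e. n_i ≈ 7; this pair matches.

n_i = 7, n_f = 3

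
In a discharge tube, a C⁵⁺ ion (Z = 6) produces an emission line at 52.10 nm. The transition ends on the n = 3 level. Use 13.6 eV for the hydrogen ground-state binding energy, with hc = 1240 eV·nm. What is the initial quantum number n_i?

n_i = 4

The photon energy is ΔE = hc/λ = 1240 / 52.10 = 23.80 eV.
With Z = 6, ΔE = 489.6 × (1/n_f² − 1/n_i²), so 1/n_f² − 1/n_i² = 0.04861.
With n_f = 3: 1/n_i² = 1/9 − 0.04861 = 0.06250, so n_i ≈ 4.00.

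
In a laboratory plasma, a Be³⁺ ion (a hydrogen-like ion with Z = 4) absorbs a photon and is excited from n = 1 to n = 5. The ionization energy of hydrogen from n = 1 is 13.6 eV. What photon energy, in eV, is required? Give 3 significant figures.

209 eV

The Bohr energies scale as Z², so for Z = 4: E_n = −217.6/n² eV.
E_5 = −217.6/25 = −8.704 eV and E_1 = −217.6/1 = −217.6 eV.
The photon energy is |E_5 − E_1| = 209 eV.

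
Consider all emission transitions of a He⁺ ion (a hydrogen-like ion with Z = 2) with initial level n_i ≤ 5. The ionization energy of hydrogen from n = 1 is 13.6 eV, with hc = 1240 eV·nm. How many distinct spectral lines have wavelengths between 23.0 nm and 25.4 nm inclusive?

2

Enumerate all n_i → n_f pairs with 1 ≤ n_f < n_i ≤ 5 and compute λ = 1240 / [13.6·4·(1/n_f² − 1/n_i²)].
Lines falling in [23.0, 25.4] nm: 5→1 (23.74 nm), 4→1 (24.31 nm).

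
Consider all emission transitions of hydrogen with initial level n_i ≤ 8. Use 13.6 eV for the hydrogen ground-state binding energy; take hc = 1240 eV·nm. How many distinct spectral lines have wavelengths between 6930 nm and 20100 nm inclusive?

4

Enumerate all n_i → n_f pairs with 1 ≤ n_f < n_i ≤ 8 and compute λ = 1240 / [13.6·1·(1/n_f² − 1/n_i²)].
Lines falling in [6930, 20100] nm: 6→5 (7460 nm), 8→6 (7503 nm), 7→6 (12370 nm), 8→7 (19060 nm).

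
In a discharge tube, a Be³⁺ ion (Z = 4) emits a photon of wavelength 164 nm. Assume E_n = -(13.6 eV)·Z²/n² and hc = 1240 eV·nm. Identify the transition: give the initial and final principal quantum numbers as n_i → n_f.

n_i = 6, n_f = 4

The photon energy is ΔE = hc/λ = 1240 / 164 = 7.561 eV.
With Z = 4, ΔE = 217.6 × (1/n_f² − 1/n_i²), so 1/n_f² − 1/n_i² = 0.03475.
Trying n_f = 4 gives 1/n_i² = 0.02775, i.e. n_i ≈ 6; this pair matches.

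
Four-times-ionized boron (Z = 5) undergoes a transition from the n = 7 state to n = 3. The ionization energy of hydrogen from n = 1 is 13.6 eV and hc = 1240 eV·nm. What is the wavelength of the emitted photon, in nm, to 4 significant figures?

For Z = 5 the level energies scale as Z², so the effective Rydberg energy is 13.6 × 25 = 340.0 eV.
ΔE = 340.0 × (1/3² − 1/7²) = 340.0 × 0.09070 = 30.84 eV.
λ = hc/ΔE = 1240 / 30.84 = 40.21 nm.

40.21 nm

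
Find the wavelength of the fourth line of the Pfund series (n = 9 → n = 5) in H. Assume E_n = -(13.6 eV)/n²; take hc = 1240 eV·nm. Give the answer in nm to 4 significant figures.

3297 nm

The Pfund series terminates on n_f = 5; the fourth line has n_i = 5+4 = 9.
ΔE = 13.60 × (1/5² − 1/9²) = 0.3761 eV.
λ = 1240 / 0.3761 = 3297 nm.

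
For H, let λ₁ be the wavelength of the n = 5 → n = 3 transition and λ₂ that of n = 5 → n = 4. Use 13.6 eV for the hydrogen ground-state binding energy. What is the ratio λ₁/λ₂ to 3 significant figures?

0.316

λ ∝ 1/ΔE ∝ 1/(1/n_f² − 1/n_i²), and the Z² and hc factors cancel in the ratio.
λ₁/λ₂ = (1/4² − 1/5²)/(1/3² − 1/5²) = 0.02250/0.07111 = 0.316.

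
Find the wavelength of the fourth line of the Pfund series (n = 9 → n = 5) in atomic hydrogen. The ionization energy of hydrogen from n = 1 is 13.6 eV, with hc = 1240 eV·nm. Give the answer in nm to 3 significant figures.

3300 nm

The Pfund series terminates on n_f = 5; the fourth line has n_i = 5+4 = 9.
ΔE = 13.60 × (1/5² − 1/9²) = 0.3761 eV.
λ = 1240 / 0.3761 = 3300 nm.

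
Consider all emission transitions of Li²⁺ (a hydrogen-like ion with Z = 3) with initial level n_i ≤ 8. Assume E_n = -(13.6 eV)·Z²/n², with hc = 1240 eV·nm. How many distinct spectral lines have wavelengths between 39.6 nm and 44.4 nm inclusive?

2

Enumerate all n_i → n_f pairs with 1 ≤ n_f < n_i ≤ 8 and compute λ = 1240 / [13.6·9·(1/n_f² − 1/n_i²)].
Lines falling in [39.6, 44.4] nm: 8→2 (43.22 nm), 7→2 (44.12 nm).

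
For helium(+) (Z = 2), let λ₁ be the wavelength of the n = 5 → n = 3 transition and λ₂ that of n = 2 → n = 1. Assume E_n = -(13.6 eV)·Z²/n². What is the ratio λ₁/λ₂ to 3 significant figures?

10.5

λ ∝ 1/ΔE ∝ 1/(1/n_f² − 1/n_i²), and the Z² and hc factors cancel in the ratio.
λ₁/λ₂ = (1/1² − 1/2²)/(1/3² − 1/5²) = 0.7500/0.07111 = 10.5.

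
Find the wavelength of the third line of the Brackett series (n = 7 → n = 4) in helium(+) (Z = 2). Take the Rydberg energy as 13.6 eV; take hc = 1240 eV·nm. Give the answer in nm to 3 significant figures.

542 nm

The Brackett series terminates on n_f = 4; the third line has n_i = 4+3 = 7.
ΔE = 54.40 × (1/4² − 1/7²) = 2.290 eV.
λ = 1240 / 2.290 = 542 nm.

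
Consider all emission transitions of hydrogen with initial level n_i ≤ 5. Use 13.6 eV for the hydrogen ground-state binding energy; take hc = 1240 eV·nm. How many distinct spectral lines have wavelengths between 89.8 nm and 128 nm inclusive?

Enumerate all n_i → n_f pairs with 1 ≤ n_f < n_i ≤ 5 and compute λ = 1240 / [13.6·1·(1/n_f² − 1/n_i²)].
Lines falling in [89.8, 128] nm: 5→1 (94.98 nm), 4→1 (97.25 nm), 3→1 (102.6 nm), 2→1 (121.6 nm).

4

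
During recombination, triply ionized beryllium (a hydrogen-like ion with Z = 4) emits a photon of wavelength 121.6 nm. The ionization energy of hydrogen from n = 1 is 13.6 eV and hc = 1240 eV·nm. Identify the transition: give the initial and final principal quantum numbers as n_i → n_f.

n_i = 8, n_f = 4

The photon energy is ΔE = hc/λ = 1240 / 121.6 = 10.20 eV.
With Z = 4, ΔE = 217.6 × (1/n_f² − 1/n_i²), so 1/n_f² − 1/n_i² = 0.04686.
Trying n_f = 4 gives 1/n_i² = 0.01564, i.e. n_i ≈ 8; this pair matches.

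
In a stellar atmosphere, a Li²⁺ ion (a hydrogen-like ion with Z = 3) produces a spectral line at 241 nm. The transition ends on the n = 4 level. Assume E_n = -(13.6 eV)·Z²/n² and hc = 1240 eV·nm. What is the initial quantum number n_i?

The photon energy is ΔE = hc/λ = 1240 / 241 = 5.145 eV.
With Z = 3, ΔE = 122.4 × (1/n_f² − 1/n_i²), so 1/n_f² − 1/n_i² = 0.04204.
With n_f = 4: 1/n_i² = 1/16 − 0.04204 = 0.02046, so n_i ≈ 6.99.

n_i = 7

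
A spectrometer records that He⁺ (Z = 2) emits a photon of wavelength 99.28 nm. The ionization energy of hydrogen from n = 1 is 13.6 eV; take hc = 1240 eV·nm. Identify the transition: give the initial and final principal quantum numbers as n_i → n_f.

n_i = 7, n_f = 2

The photon energy is ΔE = hc/λ = 1240 / 99.28 = 12.49 eV.
With Z = 2, ΔE = 54.40 × (1/n_f² − 1/n_i²), so 1/n_f² − 1/n_i² = 0.2296.
Trying n_f = 2 gives 1/n_i² = 0.02041, i.e. n_i ≈ 7; this pair matches.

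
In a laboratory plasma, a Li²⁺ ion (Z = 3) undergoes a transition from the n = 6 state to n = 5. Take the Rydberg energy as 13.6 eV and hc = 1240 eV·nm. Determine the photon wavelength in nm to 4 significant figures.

828.9 nm

For Z = 3 the level energies scale as Z², so the effective Rydberg energy is 13.6 × 9 = 122.4 eV.
ΔE = 122.4 × (1/5² − 1/6²) = 122.4 × 0.01222 = 1.496 eV.
λ = hc/ΔE = 1240 / 1.496 = 828.9 nm.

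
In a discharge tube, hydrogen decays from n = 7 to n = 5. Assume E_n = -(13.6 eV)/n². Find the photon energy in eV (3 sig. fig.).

0.266 eV

E_7 = −13.60/49 = −0.2776 eV and E_5 = −13.60/25 = −0.5440 eV.
The photon energy is |E_7 − E_5| = 0.266 eV.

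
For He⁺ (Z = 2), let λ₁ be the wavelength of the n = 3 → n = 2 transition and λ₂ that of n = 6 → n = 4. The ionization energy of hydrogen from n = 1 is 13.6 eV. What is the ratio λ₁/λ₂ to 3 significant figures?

0.250

λ ∝ 1/ΔE ∝ 1/(1/n_f² − 1/n_i²), and the Z² and hc factors cancel in the ratio.
λ₁/λ₂ = (1/4² − 1/6²)/(1/2² − 1/3²) = 0.03472/0.1389 = 0.250.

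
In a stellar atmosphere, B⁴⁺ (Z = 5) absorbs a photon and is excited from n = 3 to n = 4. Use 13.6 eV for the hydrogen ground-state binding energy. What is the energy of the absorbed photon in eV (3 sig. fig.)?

The Bohr energies scale as Z², so for Z = 5: E_n = −340.0/n² eV.
E_4 = −340.0/16 = −21.25 eV and E_3 = −340.0/9 = −37.78 eV.
The photon energy is |E_4 − E_3| = 16.5 eV.

16.5 eV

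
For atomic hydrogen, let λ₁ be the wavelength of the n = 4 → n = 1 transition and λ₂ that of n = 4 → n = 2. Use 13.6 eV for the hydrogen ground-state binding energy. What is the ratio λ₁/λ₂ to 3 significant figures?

0.200

λ ∝ 1/ΔE ∝ 1/(1/n_f² − 1/n_i²), and the Z² and hc factors cancel in the ratio.
λ₁/λ₂ = (1/2² − 1/4²)/(1/1² − 1/4²) = 0.1875/0.9375 = 0.200.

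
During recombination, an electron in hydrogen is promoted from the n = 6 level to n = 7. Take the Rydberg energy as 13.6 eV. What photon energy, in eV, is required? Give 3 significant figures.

E_7 = −13.60/49 = −0.2776 eV and E_6 = −13.60/36 = −0.3778 eV.
The photon energy is |E_7 − E_6| = 0.100 eV.

0.100 eV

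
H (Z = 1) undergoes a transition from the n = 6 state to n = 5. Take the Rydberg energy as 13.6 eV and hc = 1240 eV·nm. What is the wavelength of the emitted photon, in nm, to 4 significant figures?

7460 nm

ΔE = 13.60 × (1/5² − 1/6²) = 13.60 × 0.01222 = 0.1662 eV.
λ = hc/ΔE = 1240 / 0.1662 = 7460 nm.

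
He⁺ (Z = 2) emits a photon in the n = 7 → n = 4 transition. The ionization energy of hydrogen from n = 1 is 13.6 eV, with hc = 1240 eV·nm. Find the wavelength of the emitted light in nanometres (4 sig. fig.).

For Z = 2 the level energies scale as Z², so the effective Rydberg energy is 13.6 × 4 = 54.40 eV.
ΔE = 54.40 × (1/4² − 1/7²) = 54.40 × 0.04209 = 2.290 eV.
λ = hc/ΔE = 1240 / 2.290 = 541.5 nm.

541.5 nm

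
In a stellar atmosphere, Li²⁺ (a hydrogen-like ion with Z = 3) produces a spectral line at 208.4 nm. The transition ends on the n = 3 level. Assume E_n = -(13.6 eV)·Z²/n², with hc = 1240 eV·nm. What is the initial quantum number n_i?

n_i = 4

The photon energy is ΔE = hc/λ = 1240 / 208.4 = 5.950 eV.
With Z = 3, ΔE = 122.4 × (1/n_f² − 1/n_i²), so 1/n_f² − 1/n_i² = 0.04861.
With n_f = 3: 1/n_i² = 1/9 − 0.04861 = 0.06250, so n_i ≈ 4.00.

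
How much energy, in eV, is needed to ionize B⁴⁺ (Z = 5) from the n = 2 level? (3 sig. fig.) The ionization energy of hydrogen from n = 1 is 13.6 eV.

E_n = −13.6 Z²/n² = −340.0/n² eV for Z = 5.
E_2 = −340.0/4 = −85.0 eV, so ionization (to E = 0) requires 85.0 eV.

85.0 eV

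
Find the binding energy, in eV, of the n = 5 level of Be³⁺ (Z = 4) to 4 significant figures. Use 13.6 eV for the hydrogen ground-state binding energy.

8.704 eV

E_n = −13.6 Z²/n² = −217.6/n² eV for Z = 4.
E_5 = −217.6/25 = −8.704 eV, so ionization (to E = 0) requires 8.704 eV.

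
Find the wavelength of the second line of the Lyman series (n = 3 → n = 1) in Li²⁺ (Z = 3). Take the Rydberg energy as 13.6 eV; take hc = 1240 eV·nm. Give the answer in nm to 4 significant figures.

11.40 nm

The Lyman series terminates on n_f = 1; the second line has n_i = 1+2 = 3.
ΔE = 122.4 × (1/1² − 1/3²) = 108.8 eV.
λ = 1240 / 108.8 = 11.40 nm.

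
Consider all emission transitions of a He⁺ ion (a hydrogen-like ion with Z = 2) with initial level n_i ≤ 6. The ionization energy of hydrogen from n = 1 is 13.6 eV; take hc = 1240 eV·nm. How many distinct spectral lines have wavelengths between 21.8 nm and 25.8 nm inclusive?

Enumerate all n_i → n_f pairs with 1 ≤ n_f < n_i ≤ 6 and compute λ = 1240 / [13.6·4·(1/n_f² − 1/n_i²)].
Lines falling in [21.8, 25.8] nm: 6→1 (23.45 nm), 5→1 (23.74 nm), 4→1 (24.31 nm), 3→1 (25.64 nm).

4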